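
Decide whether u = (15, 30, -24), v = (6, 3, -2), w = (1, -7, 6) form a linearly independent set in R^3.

Form the 3×3 matrix with these as columns; its determinant is 0.
A zero determinant means the columns are linearly dependent.

linearly dependent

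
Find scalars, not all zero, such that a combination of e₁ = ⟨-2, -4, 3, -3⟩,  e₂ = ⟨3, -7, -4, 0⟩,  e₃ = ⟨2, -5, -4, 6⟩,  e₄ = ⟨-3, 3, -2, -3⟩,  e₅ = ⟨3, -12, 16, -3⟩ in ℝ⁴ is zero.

Write the vectors as columns of a matrix and find a nonzero vector in its null space.
A generator of the null space is (2, 0, -1, -3, -1).

2e₁ - e₃ - 3e₄ - e₅ = 0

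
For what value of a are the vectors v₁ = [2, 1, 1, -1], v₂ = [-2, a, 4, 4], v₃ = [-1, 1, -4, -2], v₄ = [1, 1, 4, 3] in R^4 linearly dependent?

The set is linearly dependent precisely when det[v₁; v₂; v₃; v₄] = 0.
Cofactor expansion gives det = -7*a - 30.
This vanishes exactly when a = -30/7.

a = -30/7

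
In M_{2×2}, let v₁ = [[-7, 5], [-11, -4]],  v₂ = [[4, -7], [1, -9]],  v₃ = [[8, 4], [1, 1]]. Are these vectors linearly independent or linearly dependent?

linearly independent

Write each element as a coordinate vector in ℝ⁴ using {E₁₁, E₁₂, E₂₁, E₂₂}.
Place the vectors as rows of a 3×4 matrix and reduce to echelon form.
The reduction yields 3 nonzero rows, so the rank is 3.
Since rank = 3 (the number of vectors), the set is linearly independent.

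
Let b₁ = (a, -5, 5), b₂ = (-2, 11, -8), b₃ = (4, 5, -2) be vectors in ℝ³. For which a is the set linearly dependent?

Place the vectors as rows of a 3×3 matrix; dependence ⇔ determinant zero.
The determinant works out to 18*a - 90.
This vanishes exactly when a = 5.

a = 5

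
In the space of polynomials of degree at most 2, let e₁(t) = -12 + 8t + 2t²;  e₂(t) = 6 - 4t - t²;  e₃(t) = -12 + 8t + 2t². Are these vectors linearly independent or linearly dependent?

linearly dependent

Write each element as a coordinate vector in ℝ³ using {1, t, t²}.
One vector is a scalar multiple of another, so the set is dependent.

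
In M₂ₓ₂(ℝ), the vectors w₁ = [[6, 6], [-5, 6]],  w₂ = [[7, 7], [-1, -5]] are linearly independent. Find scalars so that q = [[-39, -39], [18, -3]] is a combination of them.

Identify each element with its coordinate vector in ℝ⁴ via {E₁₁, E₁₂, E₂₁, E₂₂}.
Since w₁, w₂ are independent, the coefficients expressing q are uniquely determined by a linear system.
Row-reducing the augmented matrix gives the unique coefficients (c₁, c₂) = (-3, -3).

q = -3w₁ - 3w₂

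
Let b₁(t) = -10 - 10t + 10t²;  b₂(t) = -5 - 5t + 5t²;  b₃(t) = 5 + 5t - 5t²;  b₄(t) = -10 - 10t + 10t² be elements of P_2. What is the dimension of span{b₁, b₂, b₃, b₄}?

Use coordinates relative to {1, t, t²}.
Row-reduce the 4×3 matrix with these as rows.
The echelon form has 1 nonzero row, so the rank is 1.
(With 4 elements in a 3-dimensional space the rank is at most 3.)

dim = 1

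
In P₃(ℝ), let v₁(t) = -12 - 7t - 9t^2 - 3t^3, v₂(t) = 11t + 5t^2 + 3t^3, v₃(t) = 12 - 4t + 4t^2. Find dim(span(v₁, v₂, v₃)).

2

Represent each element by its coordinate vector in ℝ⁴.
Form the matrix with v₁, v₂, v₃ as columns and reduce.
Reduction leaves 2 leading entries, giving rank 2.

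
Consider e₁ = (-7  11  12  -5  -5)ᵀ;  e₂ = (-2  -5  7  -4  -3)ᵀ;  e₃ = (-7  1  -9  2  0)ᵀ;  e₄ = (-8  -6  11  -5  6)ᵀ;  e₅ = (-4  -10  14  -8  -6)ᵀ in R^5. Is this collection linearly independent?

linearly dependent

One vector is a scalar multiple of another, so the set is dependent.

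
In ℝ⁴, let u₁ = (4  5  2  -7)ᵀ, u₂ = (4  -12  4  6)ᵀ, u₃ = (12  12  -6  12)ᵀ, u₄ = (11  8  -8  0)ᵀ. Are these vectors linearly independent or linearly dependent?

linearly independent

The matrix [u₁|u₂|u₃|u₄] has determinant -17124.
A nonzero determinant means the columns are linearly independent.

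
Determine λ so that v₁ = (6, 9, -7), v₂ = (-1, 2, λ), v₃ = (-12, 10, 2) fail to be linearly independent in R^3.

The vectors are dependent exactly when the determinant of the matrix with rows v₁, v₂, v₃ vanishes.
Expanding, det = -168*λ - 56.
Solving -168*λ - 56 = 0 yields λ = -1/3.

λ = -1/3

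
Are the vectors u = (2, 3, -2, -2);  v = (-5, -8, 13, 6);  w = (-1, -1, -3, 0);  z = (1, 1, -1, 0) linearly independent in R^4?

The matrix [u|v|w|z] has determinant 0.
A zero determinant means the columns are linearly dependent.
Indeed 3u + v + 2w + z = 0.

linearly dependent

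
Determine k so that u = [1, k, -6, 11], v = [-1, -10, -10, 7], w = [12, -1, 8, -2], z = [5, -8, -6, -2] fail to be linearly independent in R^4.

k = -37/4

The set is linearly dependent precisely when det[u; v; w; z] = 0.
The determinant works out to 896*k + 8288.
This vanishes exactly when k = -37/4.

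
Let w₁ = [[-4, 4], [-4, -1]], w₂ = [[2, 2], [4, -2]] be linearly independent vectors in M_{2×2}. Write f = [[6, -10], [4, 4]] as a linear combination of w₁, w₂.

f = -2w₁ - w₂

Work in coordinates with respect to the standard basis {E₁₁, E₁₂, E₂₁, E₂₂}.
Set up the augmented matrix [w₁ | w₂ | f] and row-reduce.
The system has the unique solution (a₁, a₂) = (-2, -1).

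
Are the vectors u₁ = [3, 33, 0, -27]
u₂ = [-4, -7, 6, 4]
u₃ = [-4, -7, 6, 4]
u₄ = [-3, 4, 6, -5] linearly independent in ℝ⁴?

linearly dependent

Two of the vectors are equal, giving an immediate dependence.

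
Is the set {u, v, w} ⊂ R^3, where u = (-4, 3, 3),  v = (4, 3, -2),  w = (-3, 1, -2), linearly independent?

linearly independent

Form the 3×3 matrix with these as columns; its determinant is 97.
A nonzero determinant means the columns are linearly independent.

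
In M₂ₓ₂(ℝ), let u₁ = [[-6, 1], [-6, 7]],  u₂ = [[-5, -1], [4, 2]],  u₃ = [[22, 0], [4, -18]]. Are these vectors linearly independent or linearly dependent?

linearly dependent

Take coordinates with respect to the standard basis {E₁₁, E₁₂, E₂₁, E₂₂}.
Row-reduce the matrix whose columns are u₁, u₂, u₃.
The reduction yields 2 nonzero rows, so the rank is 2.
Since rank 2 < 3, the set is linearly dependent.
Indeed 2u₁ + 2u₂ + u₃ = 0.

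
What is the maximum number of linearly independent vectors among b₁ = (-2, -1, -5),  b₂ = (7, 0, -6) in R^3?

Put the 3×2 matrix [b₁|b₂] into echelon form.
Reduction leaves 2 leading entries, giving rank 2.

2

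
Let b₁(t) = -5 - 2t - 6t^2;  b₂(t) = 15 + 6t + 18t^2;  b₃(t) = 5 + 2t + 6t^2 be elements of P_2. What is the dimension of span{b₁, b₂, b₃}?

Pass to coordinate vectors with respect to the basis {1, t, t^2}.
Put the 3×3 matrix [b₁|b₂|b₃] into echelon form.
The echelon form has 1 nonzero row, so the rank is 1.

dim = 1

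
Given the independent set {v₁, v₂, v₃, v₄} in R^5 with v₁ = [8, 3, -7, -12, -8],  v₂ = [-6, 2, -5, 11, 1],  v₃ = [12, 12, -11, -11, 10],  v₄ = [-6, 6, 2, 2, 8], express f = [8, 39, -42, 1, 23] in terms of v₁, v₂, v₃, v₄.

Solve the system with v₁, v₂, v₃, v₄ as columns and f as the right-hand side.
Row-reducing the augmented matrix gives the unique coefficients (a₁, …, a₄) = (1, 3, 2, 1).

f = v₁ + 3v₂ + 2v₃ + v₄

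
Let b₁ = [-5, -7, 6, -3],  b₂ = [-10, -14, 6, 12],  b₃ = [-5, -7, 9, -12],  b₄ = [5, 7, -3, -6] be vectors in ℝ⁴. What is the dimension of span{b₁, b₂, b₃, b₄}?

2

Row-reduce the 4×4 matrix with these as rows.
There are 2 pivot columns, so rank = 2.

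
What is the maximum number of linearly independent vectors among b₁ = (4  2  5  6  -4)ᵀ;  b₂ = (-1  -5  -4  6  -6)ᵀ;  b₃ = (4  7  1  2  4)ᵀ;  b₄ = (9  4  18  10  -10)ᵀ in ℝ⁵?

Apply Gaussian elimination to the matrix whose rows are b₁, b₂, b₃, b₄.
There are 3 pivot columns, so rank = 3.

3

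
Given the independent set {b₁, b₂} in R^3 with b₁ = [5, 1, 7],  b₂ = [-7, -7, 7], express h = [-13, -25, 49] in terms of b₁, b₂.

h = 3b₁ + 4b₂

Solve the system with b₁, b₂ as columns and h as the right-hand side.
Back-substitution yields (c₁, c₂) = (3, 4).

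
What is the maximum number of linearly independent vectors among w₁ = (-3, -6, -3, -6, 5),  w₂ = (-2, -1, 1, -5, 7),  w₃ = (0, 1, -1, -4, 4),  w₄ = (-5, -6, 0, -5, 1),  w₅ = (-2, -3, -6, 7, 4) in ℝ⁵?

Put the 5×5 matrix [w₁|w₂|w₃|w₄|w₅] into echelon form.
Exactly 5 pivots survive; hence the rank is 5.

5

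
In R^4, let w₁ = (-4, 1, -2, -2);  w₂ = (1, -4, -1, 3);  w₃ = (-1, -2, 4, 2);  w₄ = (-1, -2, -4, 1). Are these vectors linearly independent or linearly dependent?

linearly independent

The matrix [w₁|w₂|w₃|w₄] has determinant 39.
A nonzero determinant means the columns are linearly independent.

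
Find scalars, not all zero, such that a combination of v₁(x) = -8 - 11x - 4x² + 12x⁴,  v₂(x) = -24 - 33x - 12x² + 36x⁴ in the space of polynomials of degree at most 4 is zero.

Pass to coordinate vectors relative to the basis {1, x, …, x⁴}.
Set up α₁v₁ + α₂v₂ = 0 and solve the homogeneous system.
The free variable yields coefficients (3, -1) (any nonzero multiple also works).

3v₁ - v₂ = 0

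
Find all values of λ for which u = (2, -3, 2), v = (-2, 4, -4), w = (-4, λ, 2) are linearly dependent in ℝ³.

λ = 3

Dependence holds iff the 3×3 matrix [u v w] is singular.
Expanding, det = 4*λ - 12.
This vanishes exactly when λ = 3.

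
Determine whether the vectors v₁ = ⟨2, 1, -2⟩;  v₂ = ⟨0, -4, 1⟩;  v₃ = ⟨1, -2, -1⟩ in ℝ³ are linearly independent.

Place the vectors as rows of a 3×3 matrix and reduce to echelon form.
The reduction yields 3 nonzero rows, so the rank is 3.
Since rank = 3 (the number of vectors), the set is linearly independent.

linearly independent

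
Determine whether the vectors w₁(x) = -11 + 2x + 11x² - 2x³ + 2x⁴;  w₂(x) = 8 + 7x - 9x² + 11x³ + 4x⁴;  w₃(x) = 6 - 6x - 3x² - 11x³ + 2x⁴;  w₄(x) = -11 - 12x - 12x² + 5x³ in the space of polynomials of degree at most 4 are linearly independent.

linearly independent

Write each element as a coordinate vector in ℝ⁵ using {1, x, …, x⁴}.
Row-reduce the matrix whose columns are w₁, w₂, w₃, w₄.
The reduction yields 4 nonzero rows, so the rank is 4.
Since rank = 4 (the number of vectors), the set is linearly independent.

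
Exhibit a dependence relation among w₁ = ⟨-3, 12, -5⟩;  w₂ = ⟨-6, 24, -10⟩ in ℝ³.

Set up α₁w₁ + α₂w₂ = 0 and solve the homogeneous system.
The free variable yields coefficients (2, -1) (any nonzero multiple also works).

2w₁ - w₂ = 0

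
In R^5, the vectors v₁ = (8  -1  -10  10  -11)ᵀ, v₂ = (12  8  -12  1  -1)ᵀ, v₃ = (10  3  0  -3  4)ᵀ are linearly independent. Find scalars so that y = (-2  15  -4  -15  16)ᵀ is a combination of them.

y = -2v₁ + 2v₂ - v₃

Solve the system with v₁, v₂, v₃ as columns and y as the right-hand side.
The system has the unique solution (a₁, a₂, a₃) = (-2, 2, -1).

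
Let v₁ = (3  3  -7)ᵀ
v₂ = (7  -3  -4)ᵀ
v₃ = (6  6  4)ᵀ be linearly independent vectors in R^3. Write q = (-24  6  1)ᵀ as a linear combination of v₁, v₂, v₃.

Solve the system with v₁, v₂, v₃ as columns and q as the right-hand side.
Back-substitution yields (a₁, a₂, a₃) = (1, -3, -1).

q = v₁ - 3v₂ - v₃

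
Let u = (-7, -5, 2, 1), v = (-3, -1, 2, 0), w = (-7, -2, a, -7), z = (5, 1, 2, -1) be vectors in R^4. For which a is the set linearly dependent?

Place the vectors as rows of a 4×4 matrix; dependence ⇔ determinant zero.
The determinant works out to 10*a - 380.
Solving 10*a - 380 = 0 yields a = 38.

a = 38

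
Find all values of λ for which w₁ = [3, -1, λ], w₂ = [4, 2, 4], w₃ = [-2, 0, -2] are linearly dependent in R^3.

Place the vectors as rows of a 3×3 matrix; dependence ⇔ determinant zero.
Expanding, det = 4*λ - 12.
Solving 4*λ - 12 = 0 yields λ = 3.

λ = 3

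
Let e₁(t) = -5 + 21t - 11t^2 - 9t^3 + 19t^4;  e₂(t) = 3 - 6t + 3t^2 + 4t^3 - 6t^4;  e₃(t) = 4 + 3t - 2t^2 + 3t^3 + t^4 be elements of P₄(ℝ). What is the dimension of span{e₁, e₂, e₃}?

2

Use coordinates relative to {1, t, …, t^4}.
Apply Gaussian elimination to the matrix whose rows are e₁, e₂, e₃.
Exactly 2 pivots survive; hence the rank is 2.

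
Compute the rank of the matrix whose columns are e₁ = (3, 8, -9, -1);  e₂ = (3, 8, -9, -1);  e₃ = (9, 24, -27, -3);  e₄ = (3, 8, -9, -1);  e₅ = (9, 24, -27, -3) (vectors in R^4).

Form the matrix with e₁, e₂, e₃, e₄, e₅ as columns and reduce.
The echelon form has 1 nonzero row, so the rank is 1.
(With 5 elements in a 4-dimensional space the rank is at most 4.)

1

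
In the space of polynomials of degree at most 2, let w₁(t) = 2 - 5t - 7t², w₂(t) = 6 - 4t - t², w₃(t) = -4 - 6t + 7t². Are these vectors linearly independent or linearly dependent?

linearly independent

Take coordinates with respect to the standard basis {1, t, t²}.
Form the 3×3 matrix with these as columns; its determinant is 486.
A nonzero determinant means the columns are linearly independent.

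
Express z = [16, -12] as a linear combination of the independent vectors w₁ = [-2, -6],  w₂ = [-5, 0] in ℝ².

z = 2w₁ - 4w₂

Write z = α₁w₁ + α₂w₂ and equate components.
Row-reducing the augmented matrix gives the unique coefficients (α₁, α₂) = (2, -4).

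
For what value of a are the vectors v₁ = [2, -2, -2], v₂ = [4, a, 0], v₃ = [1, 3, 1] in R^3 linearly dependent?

a = 4

The vectors are dependent exactly when the determinant of the matrix with rows v₁, v₂, v₃ vanishes.
Expanding, det = 4*a - 16.
This vanishes exactly when a = 4.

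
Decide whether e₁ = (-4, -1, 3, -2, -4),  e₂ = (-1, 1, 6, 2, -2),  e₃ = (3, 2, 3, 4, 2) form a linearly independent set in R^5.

Row-reduce the matrix whose columns are e₁, e₂, e₃.
The reduction yields 2 nonzero rows, so the rank is 2.
Since rank 2 < 3, the set is linearly dependent.

linearly dependent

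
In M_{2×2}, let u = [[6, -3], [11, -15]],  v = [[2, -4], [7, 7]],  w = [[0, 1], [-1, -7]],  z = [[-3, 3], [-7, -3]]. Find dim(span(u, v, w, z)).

3

Represent each element by its coordinate vector in ℝ⁴.
Apply Gaussian elimination to the matrix whose rows are u, v, w, z.
Exactly 3 pivots survive; hence the rank is 3.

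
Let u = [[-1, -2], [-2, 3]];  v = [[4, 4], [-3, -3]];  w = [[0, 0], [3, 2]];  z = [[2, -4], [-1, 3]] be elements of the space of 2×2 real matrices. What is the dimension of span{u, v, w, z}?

Use coordinates relative to {E₁₁, E₁₂, E₂₁, E₂₂}.
Put the 4×4 matrix [u|v|w|z] into echelon form.
There are 4 pivot columns, so rank = 4.

dim = 4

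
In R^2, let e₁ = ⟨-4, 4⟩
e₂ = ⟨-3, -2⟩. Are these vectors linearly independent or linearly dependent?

Row-reduce the matrix whose columns are e₁, e₂.
The reduction yields 2 nonzero rows, so the rank is 2.
Since rank = 2 (the number of vectors), the set is linearly independent.

linearly independent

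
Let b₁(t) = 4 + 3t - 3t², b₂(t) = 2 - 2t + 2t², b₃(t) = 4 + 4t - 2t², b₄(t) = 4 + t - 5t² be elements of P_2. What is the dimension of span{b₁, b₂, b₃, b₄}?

Pass to coordinate vectors with respect to the basis {1, t, t²}.
Put the 3×4 matrix [b₁|b₂|b₃|b₄] into echelon form.
Exactly 3 pivots survive; hence the rank is 3.
(With 4 elements in a 3-dimensional space the rank is at most 3.)

dim = 3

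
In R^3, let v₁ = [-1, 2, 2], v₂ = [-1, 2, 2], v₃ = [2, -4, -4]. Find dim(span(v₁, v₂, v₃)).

1

Put the 3×3 matrix [v₁|v₂|v₃] into echelon form.
There is 1 pivot column, so rank = 1.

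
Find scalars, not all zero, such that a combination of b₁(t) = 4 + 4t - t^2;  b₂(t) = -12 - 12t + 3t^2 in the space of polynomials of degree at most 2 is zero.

Pass to coordinate vectors relative to the basis {1, t, t^2}.
Write the vectors as columns of a matrix and find a nonzero vector in its null space.
One solution (up to scaling) is (3, 1).

3b₁ + b₂ = 0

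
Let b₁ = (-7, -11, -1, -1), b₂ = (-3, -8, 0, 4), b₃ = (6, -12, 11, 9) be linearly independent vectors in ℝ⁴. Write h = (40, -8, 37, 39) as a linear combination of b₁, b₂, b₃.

h = -4b₁ + 2b₂ + 3b₃

Set up the augmented matrix [b₁ | b₂ | b₃ | h] and row-reduce.
The system has the unique solution (α₁, α₂, α₃) = (-4, 2, 3).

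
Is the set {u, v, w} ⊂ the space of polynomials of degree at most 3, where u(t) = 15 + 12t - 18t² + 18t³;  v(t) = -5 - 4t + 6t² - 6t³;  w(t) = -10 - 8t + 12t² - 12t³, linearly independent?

linearly dependent

Take coordinates with respect to the standard basis {1, t, …, t³}.
Row-reduce the matrix whose columns are u, v, w.
The reduction yields 1 nonzero row, so the rank is 1.
Since rank 1 < 3, the set is linearly dependent.
Indeed u + 3v = 0.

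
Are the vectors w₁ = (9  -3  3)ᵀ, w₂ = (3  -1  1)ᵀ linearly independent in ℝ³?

linearly dependent

Row-reduce the matrix whose columns are w₁, w₂.
The reduction yields 1 nonzero row, so the rank is 1.
Since rank 1 < 2, the set is linearly dependent.
Indeed w₁ - 3w₂ = 0.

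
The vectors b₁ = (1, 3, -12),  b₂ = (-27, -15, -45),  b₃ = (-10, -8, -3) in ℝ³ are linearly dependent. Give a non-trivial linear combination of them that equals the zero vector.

3b₁ - b₂ + 3b₃ = 0

Set up α₁b₁ + … + α₃b₃ = 0 and solve the homogeneous system.
The free variable yields coefficients (3, -1, 3) (any nonzero multiple also works).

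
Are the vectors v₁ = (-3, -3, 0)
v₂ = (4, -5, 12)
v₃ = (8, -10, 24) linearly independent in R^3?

linearly dependent

One vector is a scalar multiple of another, so the set is dependent.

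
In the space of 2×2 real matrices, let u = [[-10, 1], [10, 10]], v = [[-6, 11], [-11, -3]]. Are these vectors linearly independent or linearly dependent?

linearly independent

Write each element as a coordinate vector in ℝ⁴ using {E₁₁, E₁₂, E₂₁, E₂₂}.
Row-reduce the matrix whose columns are u, v.
The reduction yields 2 nonzero rows, so the rank is 2.
Since rank = 2 (the number of vectors), the set is linearly independent.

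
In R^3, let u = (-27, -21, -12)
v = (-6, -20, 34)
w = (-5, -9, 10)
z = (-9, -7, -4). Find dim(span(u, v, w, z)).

Apply Gaussian elimination to the matrix whose rows are u, v, w, z.
Reduction leaves 2 leading entries, giving rank 2.
(With 4 elements in a 3-dimensional space the rank is at most 3.)

2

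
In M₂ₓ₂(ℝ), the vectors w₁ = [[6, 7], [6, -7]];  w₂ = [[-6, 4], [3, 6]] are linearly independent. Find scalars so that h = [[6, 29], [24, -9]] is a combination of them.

h = 3w₁ + 2w₂

Identify each element with its coordinate vector in ℝ⁴ via {E₁₁, E₁₂, E₂₁, E₂₂}.
Write h = a₁w₁ + a₂w₂ and equate components.
Row-reducing the augmented matrix gives the unique coefficients (a₁, a₂) = (3, 2).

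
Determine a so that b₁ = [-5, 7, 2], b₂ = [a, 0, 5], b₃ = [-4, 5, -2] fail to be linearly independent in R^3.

The set is linearly dependent precisely when det[b₁; b₂; b₃] = 0.
The determinant works out to 24*a - 15.
Solving 24*a - 15 = 0 yields a = 5/8.

a = 5/8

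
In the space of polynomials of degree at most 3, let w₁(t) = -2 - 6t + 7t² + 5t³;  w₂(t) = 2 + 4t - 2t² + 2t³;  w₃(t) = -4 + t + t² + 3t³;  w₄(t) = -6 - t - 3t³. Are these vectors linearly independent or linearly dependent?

linearly independent

Write each element as a coordinate vector in ℝ⁴ using {1, t, …, t³}.
Place the vectors as rows of a 4×4 matrix and reduce to echelon form.
The reduction yields 4 nonzero rows, so the rank is 4.
Since rank = 4 (the number of vectors), the set is linearly independent.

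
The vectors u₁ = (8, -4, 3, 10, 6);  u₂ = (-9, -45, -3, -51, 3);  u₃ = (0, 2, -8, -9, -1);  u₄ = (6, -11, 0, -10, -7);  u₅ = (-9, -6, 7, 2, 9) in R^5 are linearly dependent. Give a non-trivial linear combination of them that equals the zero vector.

u₂ - 3u₃ - 3u₄ - 3u₅ = 0

Solve the homogeneous system with u₁, u₂, u₃, u₄, u₅ as columns by row-reducing the coefficient matrix.
A generator of the null space is (0, 1, -3, -3, -3).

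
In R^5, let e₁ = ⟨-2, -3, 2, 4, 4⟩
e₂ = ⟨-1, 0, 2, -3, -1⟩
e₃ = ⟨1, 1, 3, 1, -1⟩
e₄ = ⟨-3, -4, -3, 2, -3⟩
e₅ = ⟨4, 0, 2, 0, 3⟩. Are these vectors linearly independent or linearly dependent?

linearly independent

Form the 5×5 matrix with these as columns; its determinant is 1563.
A nonzero determinant means the columns are linearly independent.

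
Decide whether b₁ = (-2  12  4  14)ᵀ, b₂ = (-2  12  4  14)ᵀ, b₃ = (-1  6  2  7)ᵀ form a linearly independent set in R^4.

Place the vectors as rows of a 3×4 matrix and reduce to echelon form.
The reduction yields 1 nonzero row, so the rank is 1.
Since rank 1 < 3, the set is linearly dependent.
Indeed b₁ - b₂ = 0.

linearly dependent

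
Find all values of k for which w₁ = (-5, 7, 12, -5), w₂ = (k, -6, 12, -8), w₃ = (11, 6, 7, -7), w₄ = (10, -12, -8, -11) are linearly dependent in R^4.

Place the vectors as rows of a 4×4 matrix; dependence ⇔ determinant zero.
Expanding, det = -689*k - 26182.
Solving -689*k - 26182 = 0 yields k = -38.

k = -38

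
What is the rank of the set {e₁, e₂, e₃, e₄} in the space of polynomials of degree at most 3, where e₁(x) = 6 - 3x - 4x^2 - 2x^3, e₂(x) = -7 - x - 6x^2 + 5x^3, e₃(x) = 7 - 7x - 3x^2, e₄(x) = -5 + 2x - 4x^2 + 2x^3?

Use coordinates relative to {1, x, …, x^3}.
Form the matrix with e₁, e₂, e₃, e₄ as columns and reduce.
The echelon form has 4 nonzero rows, so the rank is 4.

4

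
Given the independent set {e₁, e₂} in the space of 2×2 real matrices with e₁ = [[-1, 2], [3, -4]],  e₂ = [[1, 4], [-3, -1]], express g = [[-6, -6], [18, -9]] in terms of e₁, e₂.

g = 3e₁ - 3e₂

Take coordinate vectors relative to {E₁₁, E₁₂, E₂₁, E₂₂}.
Since e₁, e₂ are independent, the coefficients expressing g are uniquely determined by a linear system.
Row-reducing the augmented matrix gives the unique coefficients (α₁, α₂) = (3, -3).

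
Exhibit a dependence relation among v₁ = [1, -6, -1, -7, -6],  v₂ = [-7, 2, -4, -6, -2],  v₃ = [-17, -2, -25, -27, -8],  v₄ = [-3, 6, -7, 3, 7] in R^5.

Solve the homogeneous system with v₁, v₂, v₃, v₄ as columns by row-reducing the coefficient matrix.
A generator of the null space is (3, 2, -1, 2).

3v₁ + 2v₂ - v₃ + 2v₄ = 0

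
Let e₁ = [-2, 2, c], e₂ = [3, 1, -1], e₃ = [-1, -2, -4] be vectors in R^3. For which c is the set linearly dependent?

The vectors are dependent exactly when the determinant of the matrix with rows e₁, e₂, e₃ vanishes.
Cofactor expansion gives det = 38 - 5*c.
This vanishes exactly when c = 38/5.

c = 38/5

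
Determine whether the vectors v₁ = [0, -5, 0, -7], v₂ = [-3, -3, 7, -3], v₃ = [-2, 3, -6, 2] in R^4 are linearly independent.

linearly independent

Place the vectors as rows of a 3×4 matrix and reduce to echelon form.
The reduction yields 3 nonzero rows, so the rank is 3.
Since rank = 3 (the number of vectors), the set is linearly independent.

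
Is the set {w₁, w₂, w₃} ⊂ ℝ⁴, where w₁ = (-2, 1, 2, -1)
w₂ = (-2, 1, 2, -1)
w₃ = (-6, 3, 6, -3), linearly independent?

Row-reduce the matrix whose columns are w₁, w₂, w₃.
The reduction yields 1 nonzero row, so the rank is 1.
Since rank 1 < 3, the set is linearly dependent.
Indeed w₁ - w₂ = 0.

linearly dependent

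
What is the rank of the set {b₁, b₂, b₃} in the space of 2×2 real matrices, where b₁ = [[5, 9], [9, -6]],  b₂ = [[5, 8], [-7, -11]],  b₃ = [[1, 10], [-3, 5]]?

Use coordinates relative to {E₁₁, E₁₂, E₂₁, E₂₂}.
Row-reduce the 3×4 matrix with these as rows.
The echelon form has 3 nonzero rows, so the rank is 3.

rank 3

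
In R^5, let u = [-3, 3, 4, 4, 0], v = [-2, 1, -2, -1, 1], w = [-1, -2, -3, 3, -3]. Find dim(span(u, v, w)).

dim = 3

Form the matrix with u, v, w as columns and reduce.
Reduction leaves 3 leading entries, giving rank 3.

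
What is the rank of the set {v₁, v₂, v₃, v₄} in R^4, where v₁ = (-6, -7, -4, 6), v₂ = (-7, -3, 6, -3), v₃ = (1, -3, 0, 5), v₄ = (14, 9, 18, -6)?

3

Apply Gaussian elimination to the matrix whose rows are v₁, v₂, v₃, v₄.
Reduction leaves 3 leading entries, giving rank 3.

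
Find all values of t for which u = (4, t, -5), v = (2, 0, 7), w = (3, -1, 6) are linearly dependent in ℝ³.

Dependence holds iff the 3×3 matrix [u v w] is singular.
The determinant works out to 9*t + 38.
Setting this to zero gives t = -38/9.

t = -38/9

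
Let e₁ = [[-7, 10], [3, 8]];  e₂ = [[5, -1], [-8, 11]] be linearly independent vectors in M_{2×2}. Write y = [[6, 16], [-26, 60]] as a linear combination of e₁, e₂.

Identify each element with its coordinate vector in ℝ⁴ via {E₁₁, E₁₂, E₂₁, E₂₂}.
Set up the augmented matrix [e₁ | e₂ | y] and row-reduce.
The system has the unique solution (a₁, a₂) = (2, 4).

y = 2e₁ + 4e₂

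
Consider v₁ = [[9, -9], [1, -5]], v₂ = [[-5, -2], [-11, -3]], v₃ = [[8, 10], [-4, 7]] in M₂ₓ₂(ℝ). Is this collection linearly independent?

Write each element as a coordinate vector in ℝ⁴ using {E₁₁, E₁₂, E₂₁, E₂₂}.
Row-reduce the matrix whose columns are v₁, v₂, v₃.
The reduction yields 3 nonzero rows, so the rank is 3.
Since rank = 3 (the number of vectors), the set is linearly independent.

linearly independent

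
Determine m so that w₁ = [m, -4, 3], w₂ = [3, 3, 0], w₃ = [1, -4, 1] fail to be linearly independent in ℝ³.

m = 11

The vectors are dependent exactly when the determinant of the matrix with rows w₁, w₂, w₃ vanishes.
The determinant works out to 3*m - 33.
Solving 3*m - 33 = 0 yields m = 11.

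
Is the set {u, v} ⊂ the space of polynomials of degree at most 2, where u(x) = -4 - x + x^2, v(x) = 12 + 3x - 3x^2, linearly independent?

linearly dependent

Take coordinates with respect to the standard basis {1, x, x^2}.
Row-reduce the matrix whose columns are u, v.
The reduction yields 1 nonzero row, so the rank is 1.
Since rank 1 < 2, the set is linearly dependent.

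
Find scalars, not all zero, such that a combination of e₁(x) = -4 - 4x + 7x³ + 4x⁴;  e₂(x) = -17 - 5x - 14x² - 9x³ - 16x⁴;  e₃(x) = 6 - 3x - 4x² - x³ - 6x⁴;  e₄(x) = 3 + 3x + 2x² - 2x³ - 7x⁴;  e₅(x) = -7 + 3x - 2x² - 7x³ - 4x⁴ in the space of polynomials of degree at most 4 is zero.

Pass to coordinate vectors relative to the basis {1, x, …, x⁴}.
Set up α₁e₁ + … + α₅e₅ = 0 and solve the homogeneous system.
One solution (up to scaling) is (2, -1, 2, 0, 3).

2e₁ - e₂ + 2e₃ + 3e₅ = 0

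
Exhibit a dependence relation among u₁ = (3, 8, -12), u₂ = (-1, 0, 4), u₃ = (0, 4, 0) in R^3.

Set up α₁u₁ + … + α₃u₃ = 0 and solve the homogeneous system.
A generator of the null space is (1, 3, -2).

u₁ + 3u₂ - 2u₃ = 0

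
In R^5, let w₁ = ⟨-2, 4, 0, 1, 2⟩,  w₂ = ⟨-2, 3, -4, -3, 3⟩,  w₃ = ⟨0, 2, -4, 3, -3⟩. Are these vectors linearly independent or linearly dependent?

linearly independent

Place the vectors as rows of a 3×5 matrix and reduce to echelon form.
The reduction yields 3 nonzero rows, so the rank is 3.
Since rank = 3 (the number of vectors), the set is linearly independent.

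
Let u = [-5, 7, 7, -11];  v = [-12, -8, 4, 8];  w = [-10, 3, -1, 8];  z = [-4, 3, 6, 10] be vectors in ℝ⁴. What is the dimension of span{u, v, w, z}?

4

Row-reduce the 4×4 matrix with these as rows.
Reduction leaves 4 leading entries, giving rank 4.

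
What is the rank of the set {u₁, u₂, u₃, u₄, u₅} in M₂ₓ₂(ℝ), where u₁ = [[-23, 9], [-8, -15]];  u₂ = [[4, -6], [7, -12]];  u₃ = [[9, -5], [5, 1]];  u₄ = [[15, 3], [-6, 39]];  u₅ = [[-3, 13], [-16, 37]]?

rank 2

Use coordinates relative to {E₁₁, E₁₂, E₂₁, E₂₂}.
Put the 4×5 matrix [u₁|u₂|u₃|u₄|u₅] into echelon form.
There are 2 pivot columns, so rank = 2.
(With 5 elements in a 4-dimensional space the rank is at most 4.)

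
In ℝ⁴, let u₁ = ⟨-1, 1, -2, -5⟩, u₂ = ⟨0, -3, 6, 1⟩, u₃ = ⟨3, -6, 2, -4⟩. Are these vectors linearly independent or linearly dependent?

linearly independent

Row-reduce the matrix whose columns are u₁, u₂, u₃.
The reduction yields 3 nonzero rows, so the rank is 3.
Since rank = 3 (the number of vectors), the set is linearly independent.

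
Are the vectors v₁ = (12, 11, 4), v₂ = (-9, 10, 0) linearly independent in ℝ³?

linearly independent

Row-reduce the matrix whose columns are v₁, v₂.
The reduction yields 2 nonzero rows, so the rank is 2.
Since rank = 2 (the number of vectors), the set is linearly independent.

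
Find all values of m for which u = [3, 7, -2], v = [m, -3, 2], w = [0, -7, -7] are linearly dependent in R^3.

m = -5/3

The set is linearly dependent precisely when det[u; v; w] = 0.
Expanding, det = 63*m + 105.
Solving 63*m + 105 = 0 yields m = -5/3.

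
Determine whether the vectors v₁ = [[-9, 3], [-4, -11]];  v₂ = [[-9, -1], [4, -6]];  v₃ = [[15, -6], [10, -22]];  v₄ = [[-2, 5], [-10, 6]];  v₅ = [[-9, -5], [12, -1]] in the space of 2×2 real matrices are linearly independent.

Take coordinates with respect to the standard basis {E₁₁, E₁₂, E₂₁, E₂₂}.
There are 5 vectors in a 4-dimensional space, so they cannot be linearly independent.

linearly dependent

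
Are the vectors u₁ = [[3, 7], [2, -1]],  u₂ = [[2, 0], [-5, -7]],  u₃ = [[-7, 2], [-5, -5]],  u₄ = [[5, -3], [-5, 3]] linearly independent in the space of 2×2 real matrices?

linearly independent

Take coordinates with respect to the standard basis {E₁₁, E₁₂, E₂₁, E₂₂}.
The matrix [u₁|u₂|u₃|u₄] has determinant 3455.
A nonzero determinant means the columns are linearly independent.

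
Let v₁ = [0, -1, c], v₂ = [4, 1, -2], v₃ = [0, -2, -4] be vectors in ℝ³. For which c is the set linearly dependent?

The vectors are dependent exactly when the determinant of the matrix with rows v₁, v₂, v₃ vanishes.
The determinant works out to -8*c - 16.
Setting this to zero gives c = -2.

c = -2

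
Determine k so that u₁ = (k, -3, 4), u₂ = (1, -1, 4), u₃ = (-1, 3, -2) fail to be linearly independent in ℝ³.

The vectors are dependent exactly when the determinant of the matrix with rows u₁, u₂, u₃ vanishes.
Cofactor expansion gives det = 14 - 10*k.
This vanishes exactly when k = 7/5.

k = 7/5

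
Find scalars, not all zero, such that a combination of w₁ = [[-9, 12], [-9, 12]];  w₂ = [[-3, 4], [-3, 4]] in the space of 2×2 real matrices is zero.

Write each element as a vector in ℝ⁴ using {E₁₁, E₁₂, E₂₁, E₂₂}.
Write the vectors as columns of a matrix and find a nonzero vector in its null space.
One solution (up to scaling) is (1, -3).

w₁ - 3w₂ = 0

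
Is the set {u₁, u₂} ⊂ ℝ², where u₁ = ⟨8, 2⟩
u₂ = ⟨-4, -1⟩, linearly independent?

The matrix [u₁|u₂] has determinant 0.
A zero determinant means the columns are linearly dependent.
Indeed u₁ + 2u₂ = 0.

linearly dependent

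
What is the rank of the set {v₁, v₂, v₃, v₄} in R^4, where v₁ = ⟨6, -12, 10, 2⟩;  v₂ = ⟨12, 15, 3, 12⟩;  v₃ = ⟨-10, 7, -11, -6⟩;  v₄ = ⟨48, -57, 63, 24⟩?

rank 2

Form the matrix with v₁, v₂, v₃, v₄ as columns and reduce.
The echelon form has 2 nonzero rows, so the rank is 2.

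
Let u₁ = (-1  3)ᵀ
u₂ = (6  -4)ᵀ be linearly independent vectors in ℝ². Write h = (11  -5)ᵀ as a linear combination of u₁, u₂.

h = u₁ + 2u₂

Solve the system with u₁, u₂ as columns and h as the right-hand side.
The system has the unique solution (α₁, α₂) = (1, 2).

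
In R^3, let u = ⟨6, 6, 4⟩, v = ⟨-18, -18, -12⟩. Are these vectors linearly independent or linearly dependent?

linearly dependent

Place the vectors as rows of a 2×3 matrix and reduce to echelon form.
The reduction yields 1 nonzero row, so the rank is 1.
Since rank 1 < 2, the set is linearly dependent.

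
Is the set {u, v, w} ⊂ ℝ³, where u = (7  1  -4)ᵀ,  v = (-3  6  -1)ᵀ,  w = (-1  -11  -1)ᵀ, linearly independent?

Row-reduce the matrix whose columns are u, v, w.
The reduction yields 3 nonzero rows, so the rank is 3.
Since rank = 3 (the number of vectors), the set is linearly independent.

linearly independent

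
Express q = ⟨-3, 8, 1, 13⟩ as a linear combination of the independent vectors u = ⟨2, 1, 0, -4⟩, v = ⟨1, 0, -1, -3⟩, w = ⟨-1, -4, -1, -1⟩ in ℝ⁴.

q = -4u + 2v - 3w

Solve the system with u, v, w as columns and q as the right-hand side.
The system has the unique solution (a₁, a₂, a₃) = (-4, 2, -3).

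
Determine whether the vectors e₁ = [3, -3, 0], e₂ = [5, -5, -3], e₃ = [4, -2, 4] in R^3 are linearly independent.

Form the 3×3 matrix with these as columns; its determinant is 18.
A nonzero determinant means the columns are linearly independent.

linearly independent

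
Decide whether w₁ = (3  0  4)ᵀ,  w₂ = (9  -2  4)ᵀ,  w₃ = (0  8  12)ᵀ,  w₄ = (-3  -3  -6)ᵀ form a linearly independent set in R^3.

linearly dependent

There are 4 vectors in a 3-dimensional space, so they cannot be linearly independent.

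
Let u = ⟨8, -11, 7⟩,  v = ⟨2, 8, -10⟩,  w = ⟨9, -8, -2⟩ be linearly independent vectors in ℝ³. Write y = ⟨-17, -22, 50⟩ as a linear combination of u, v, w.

y = 2u - 3v - 3w

Write y = a₁u + … + a₃w and equate components.
Row-reducing the augmented matrix gives the unique coefficients (a₁, a₂, a₃) = (2, -3, -3).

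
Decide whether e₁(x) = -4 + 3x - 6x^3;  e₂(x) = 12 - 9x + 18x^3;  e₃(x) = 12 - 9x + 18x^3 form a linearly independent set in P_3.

Write each element as a coordinate vector in ℝ⁴ using {1, x, …, x^3}.
One vector is a scalar multiple of another, so the set is dependent.

linearly dependent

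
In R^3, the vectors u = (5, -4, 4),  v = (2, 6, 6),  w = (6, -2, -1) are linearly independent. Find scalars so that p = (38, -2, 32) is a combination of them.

p = 4u + 3v + 2w

Set up the augmented matrix [u | v | w | p] and row-reduce.
Row-reducing the augmented matrix gives the unique coefficients (a₁, a₂, a₃) = (4, 3, 2).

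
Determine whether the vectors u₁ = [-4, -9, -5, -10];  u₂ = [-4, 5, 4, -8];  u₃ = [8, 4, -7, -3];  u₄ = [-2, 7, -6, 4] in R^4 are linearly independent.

The matrix [u₁|u₂|u₃|u₄] has determinant 16106.
A nonzero determinant means the columns are linearly independent.

linearly independent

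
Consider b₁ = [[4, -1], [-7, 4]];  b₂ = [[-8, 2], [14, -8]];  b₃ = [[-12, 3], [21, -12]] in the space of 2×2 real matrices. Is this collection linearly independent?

linearly dependent

Write each element as a coordinate vector in ℝ⁴ using {E₁₁, E₁₂, E₂₁, E₂₂}.
Place the vectors as rows of a 3×4 matrix and reduce to echelon form.
The reduction yields 1 nonzero row, so the rank is 1.
Since rank 1 < 3, the set is linearly dependent.
Indeed 2b₁ + b₂ = 0.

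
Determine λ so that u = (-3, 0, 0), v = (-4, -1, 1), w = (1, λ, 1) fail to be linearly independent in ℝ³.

Place the vectors as rows of a 3×3 matrix; dependence ⇔ determinant zero.
The determinant works out to 3*λ + 3.
This vanishes exactly when λ = -1.

λ = -1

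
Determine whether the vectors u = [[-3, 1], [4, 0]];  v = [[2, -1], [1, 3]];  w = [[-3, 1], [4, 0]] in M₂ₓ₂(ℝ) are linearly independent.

linearly dependent

Write each element as a coordinate vector in ℝ⁴ using {E₁₁, E₁₂, E₂₁, E₂₂}.
Two of the vectors are equal, giving an immediate dependence.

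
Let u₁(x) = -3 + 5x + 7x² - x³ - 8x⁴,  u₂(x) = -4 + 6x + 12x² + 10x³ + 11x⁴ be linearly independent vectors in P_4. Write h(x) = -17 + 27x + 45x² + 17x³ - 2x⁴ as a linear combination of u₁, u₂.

Work in coordinates with respect to the standard basis {1, x, …, x⁴}.
Since u₁, u₂ are independent, the coefficients expressing h are uniquely determined by a linear system.
Row-reducing the augmented matrix gives the unique coefficients (c₁, c₂) = (3, 2).

h = 3u₁ + 2u₂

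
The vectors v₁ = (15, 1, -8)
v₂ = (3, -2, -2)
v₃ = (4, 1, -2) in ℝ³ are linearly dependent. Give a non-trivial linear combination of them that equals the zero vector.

Row-reduce the matrix with v₁, v₂, v₃ as columns; the null space gives the coefficients.
One solution (up to scaling) is (1, -1, -3).

v₁ - v₂ - 3v₃ = 0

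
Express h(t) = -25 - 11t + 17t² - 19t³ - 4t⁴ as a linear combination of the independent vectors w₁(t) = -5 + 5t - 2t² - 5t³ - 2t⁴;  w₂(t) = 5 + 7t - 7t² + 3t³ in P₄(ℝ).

h = 2w₁ - 3w₂

Identify each element with its coordinate vector in ℝ⁵ via {1, t, …, t⁴}.
Solve the system with w₁, w₂ as columns and h as the right-hand side.
The system has the unique solution (a₁, a₂) = (2, -3).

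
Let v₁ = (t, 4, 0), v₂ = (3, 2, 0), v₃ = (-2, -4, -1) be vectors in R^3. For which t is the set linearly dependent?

t = 6

Place the vectors as rows of a 3×3 matrix; dependence ⇔ determinant zero.
Cofactor expansion gives det = 12 - 2*t.
Setting this to zero gives t = 6.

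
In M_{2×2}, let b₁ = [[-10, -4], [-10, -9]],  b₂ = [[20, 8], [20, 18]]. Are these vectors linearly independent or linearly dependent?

Take coordinates with respect to the standard basis {E₁₁, E₁₂, E₂₁, E₂₂}.
Row-reduce the matrix whose columns are b₁, b₂.
The reduction yields 1 nonzero row, so the rank is 1.
Since rank 1 < 2, the set is linearly dependent.
Indeed 2b₁ + b₂ = 0.

linearly dependent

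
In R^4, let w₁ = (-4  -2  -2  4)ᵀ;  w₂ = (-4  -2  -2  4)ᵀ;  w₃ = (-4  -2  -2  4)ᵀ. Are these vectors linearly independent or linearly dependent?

linearly dependent

Place the vectors as rows of a 3×4 matrix and reduce to echelon form.
The reduction yields 1 nonzero row, so the rank is 1.
Since rank 1 < 3, the set is linearly dependent.
Indeed w₁ - w₂ = 0.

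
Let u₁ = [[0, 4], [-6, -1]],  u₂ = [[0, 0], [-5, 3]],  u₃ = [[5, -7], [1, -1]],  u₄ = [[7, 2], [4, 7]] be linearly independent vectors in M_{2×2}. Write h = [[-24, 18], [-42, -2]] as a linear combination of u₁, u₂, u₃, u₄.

h = 2u₁ + 4u₂ - 2u₃ - 2u₄

Identify each element with its coordinate vector in ℝ⁴ via {E₁₁, E₁₂, E₂₁, E₂₂}.
Write h = c₁u₁ + … + c₄u₄ and equate components.
The system has the unique solution (c₁, …, c₄) = (2, 4, -2, -2).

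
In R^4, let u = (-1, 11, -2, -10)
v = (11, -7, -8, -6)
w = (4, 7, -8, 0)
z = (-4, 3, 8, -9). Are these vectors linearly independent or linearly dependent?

The matrix [u|v|w|z] has determinant 3914.
A nonzero determinant means the columns are linearly independent.

linearly independent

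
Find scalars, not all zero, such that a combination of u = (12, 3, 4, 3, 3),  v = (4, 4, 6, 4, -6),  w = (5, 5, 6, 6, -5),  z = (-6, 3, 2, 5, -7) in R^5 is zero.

u + v - 2w + z = 0

Set up α₁u + … + α₄z = 0 and solve the homogeneous system.
One solution (up to scaling) is (1, 1, -2, 1).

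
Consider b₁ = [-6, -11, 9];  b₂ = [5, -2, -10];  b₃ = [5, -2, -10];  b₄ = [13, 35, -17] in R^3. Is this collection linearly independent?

linearly dependent

There are 4 vectors in a 3-dimensional space, so they cannot be linearly independent.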